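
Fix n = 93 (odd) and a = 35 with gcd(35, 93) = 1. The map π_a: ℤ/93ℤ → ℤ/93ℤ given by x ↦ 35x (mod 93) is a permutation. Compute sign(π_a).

Trace 1: π^k(1) = [1, 35, 16, 2, 70, 32, 4] for k=0..6.
Decompose π into cycles: lengths [10, 10, 10, 10, 10, 10, 5, 5, 5, 5, 5, 5, 2, 1] (14 cycles, including the fixed point 0).
n − c = 93 − 14 = 79; sign = (−1)^79 = -1.

-1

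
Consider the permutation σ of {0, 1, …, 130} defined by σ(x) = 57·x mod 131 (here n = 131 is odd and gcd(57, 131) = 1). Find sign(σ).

-1

Orbit of 79 under x↦57x: [79, 49, 42, 36, 87, 112, 96]… (length divides ord_131(57)).
Cycle lengths of π_57 on ℤ/131ℤ: [130, 1]; 2 cycles in total.
131 − 2 = 129 transpositions; sign(π) = (−1)^129 = -1.
Via Zolotarev, sign(π_{57}) = (57|131) = -1.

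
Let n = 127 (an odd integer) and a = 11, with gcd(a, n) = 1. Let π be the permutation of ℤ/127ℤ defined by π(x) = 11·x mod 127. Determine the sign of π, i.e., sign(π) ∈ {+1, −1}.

Start at x=98: 98 → 62 → 47 → 9 → 99 → 73 → 41 → … (one orbit).
Decompose π into cycles: lengths [63, 63, 1] (3 cycles, including the fixed point 0).
3 cycles on 127: each ℓ→(−1)^(ℓ−1), product (−1)^124 = +1.
Via Zolotarev, sign(π_{11}) = (11|127) = +1.

+1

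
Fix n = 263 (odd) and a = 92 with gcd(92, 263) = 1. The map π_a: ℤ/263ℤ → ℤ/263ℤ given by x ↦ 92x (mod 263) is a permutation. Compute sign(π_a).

+1

Orbit of 12 under x↦92x: [12, 52, 50, 129, 33, 143, 6]… (length divides ord_263(92)).
3 cycles of lengths [131, 131, 1].
n − c = 263 − 3 = 260; sign = (−1)^260 = +1.
Via Zolotarev, sign(π_{92}) = (92|263) = +1.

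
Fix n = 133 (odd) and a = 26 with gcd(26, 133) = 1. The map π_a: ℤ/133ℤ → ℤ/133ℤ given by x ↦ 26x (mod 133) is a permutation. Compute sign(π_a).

Orbit of 1 under x↦26x: [1, 26, 11, 20, 121, 87]… (length divides ord_133(26)).
Cycle lengths of π_26 on ℤ/133ℤ: [6, 6, 6, 6, 6, 6, 6, 6, 6, 6, 6, 6, 6, 6, 6, 6, 6, 6, 6, 3, 3, 3, 3, 3, 3, 1]; 26 cycles in total.
n − c = 133 − 26 = 107; sign = (−1)^107 = -1.
The Jacobi symbol (26|133) = -1 (Zolotarev) agrees.

-1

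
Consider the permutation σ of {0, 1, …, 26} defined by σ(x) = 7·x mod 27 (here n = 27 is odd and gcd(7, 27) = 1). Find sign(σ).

Trace 4: π^k(4) = [4, 1, 7, 22, 19, 25, 13] for k=0..6.
The orbit structure of x ↦ 7x mod 27: 7 orbits of sizes [9, 9, 3, 3, 1, 1, 1].
27 − 7 = 20 transpositions; sign(π) = (−1)^20 = +1.

+1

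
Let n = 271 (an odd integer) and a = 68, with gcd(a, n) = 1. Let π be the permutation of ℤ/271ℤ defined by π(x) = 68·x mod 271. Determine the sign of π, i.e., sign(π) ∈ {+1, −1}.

+1

Trace 70: π^k(70) = [70, 153, 106, 162, 176, 44, 11] for k=0..6.
Cycle type of π: 135×2 + 1; total 3 cycles.
n − c = 271 − 3 = 268; sign = (−1)^268 = +1.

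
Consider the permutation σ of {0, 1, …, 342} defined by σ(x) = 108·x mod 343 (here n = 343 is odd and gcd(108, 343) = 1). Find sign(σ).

-1

Orbit of 220 under x↦108x: [220, 93, 97, 186, 194, 29, 45]… (length divides ord_343(108)).
Decompose π into cycles: lengths [294, 42, 6, 1] (4 cycles, including the fixed point 0).
4 cycles on 343: each ℓ→(−1)^(ℓ−1), product (−1)^339 = -1.
Check: (108/343) = -1 by Zolotarev.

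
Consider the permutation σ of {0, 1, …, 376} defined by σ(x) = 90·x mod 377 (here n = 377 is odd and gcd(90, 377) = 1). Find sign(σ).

Trace 12: π^k(12) = [12, 326, 311, 92, 363, 248, 77] for k=0..6.
Decompose π into cycles: lengths [28, 28, 28, 28, 28, 28, 28, 28, 28, 28, 28, 28, 28, 2, 2, 2, 2, 2, 2, 1] (20 cycles, including the fixed point 0).
sign(π) = (−1)^{n − #cycles} = (−1)^{377−20} = (−1)^357 = -1.

-1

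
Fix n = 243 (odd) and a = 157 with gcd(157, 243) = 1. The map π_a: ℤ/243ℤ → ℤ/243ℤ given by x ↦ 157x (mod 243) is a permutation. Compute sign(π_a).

+1

Orbit of 58 under x↦157x: [58, 115, 73, 40, 205, 109, 103]… (length divides ord_243(157)).
Cycle lengths of π_157 on ℤ/243ℤ: [81, 81, 27, 27, 9, 9, 3, 3, 1, 1, 1]; 11 cycles in total.
243 − 11 = 232 transpositions; sign(π) = (−1)^232 = +1.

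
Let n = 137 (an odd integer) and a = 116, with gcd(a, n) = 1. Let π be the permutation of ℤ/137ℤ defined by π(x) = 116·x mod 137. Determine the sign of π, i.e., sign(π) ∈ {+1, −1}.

Start at x=130: 130 → 10 → 64 → 26 → 2 → 95 → 60 → … (one orbit).
2 cycles of lengths [136, 1].
sign(π) = (−1)^{n − #cycles} = (−1)^{137−2} = (−1)^135 = -1.
The Jacobi symbol (116|137) = -1 (Zolotarev) agrees.

-1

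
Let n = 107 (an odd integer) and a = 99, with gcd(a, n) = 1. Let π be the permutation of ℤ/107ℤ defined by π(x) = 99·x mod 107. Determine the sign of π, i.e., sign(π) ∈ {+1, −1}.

Trace 61: π^k(61) = [61, 47, 52, 12, 11, 19, 62] for k=0..6.
Cycle lengths of π_99 on ℤ/107ℤ: [53, 53, 1]; 3 cycles in total.
107 − 3 = 104 transpositions; sign(π) = (−1)^104 = +1.
Via Zolotarev, sign(π_{99}) = (99|107) = +1.

+1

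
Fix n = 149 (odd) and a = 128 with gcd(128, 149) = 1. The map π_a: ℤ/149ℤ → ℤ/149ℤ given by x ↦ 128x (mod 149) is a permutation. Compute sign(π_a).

-1

Trace 131: π^k(131) = [131, 80, 108, 116, 97, 49, 14] for k=0..6.
Cycle lengths of π_128 on ℤ/149ℤ: [148, 1]; 2 cycles in total.
With 2 cycles on 149 points, sign = (−1)^{149−2} = -1.
Check: (128/149) = -1 by Zolotarev.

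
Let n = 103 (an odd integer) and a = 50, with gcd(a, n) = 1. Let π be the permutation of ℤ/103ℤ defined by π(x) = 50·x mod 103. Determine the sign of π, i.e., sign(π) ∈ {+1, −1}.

+1

Start at x=92: 92 → 68 → 1 → 50 → 28 → 61 → 63 → … (one orbit).
π_50 has 3 disjoint cycles with lengths [51, 51, 1] on {0,…,102}.
103 − 3 = 100 transpositions; sign(π) = (−1)^100 = +1.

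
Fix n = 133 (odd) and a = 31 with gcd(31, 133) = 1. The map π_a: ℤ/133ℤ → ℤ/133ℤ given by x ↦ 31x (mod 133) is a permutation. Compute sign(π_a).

+1

Start at x=31: 31 → 30 → 132 → 102 → 103 → 1 → 31 (one orbit).
The orbit structure of x ↦ 31x mod 133: 23 orbits of sizes [6, 6, 6, 6, 6, 6, 6, 6, 6, 6, 6, 6, 6, 6, 6, 6, 6, 6, 6, 6, 6, 6, 1].
With 23 cycles on 133 points, sign = (−1)^{133−23} = +1.
Check: (31/133) = +1 by Zolotarev.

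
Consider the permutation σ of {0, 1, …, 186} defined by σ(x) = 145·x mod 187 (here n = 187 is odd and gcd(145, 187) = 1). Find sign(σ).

Trace 157: π^k(157) = [157, 138, 1, 145, 81, 151, 16] for k=0..6.
Decompose π into cycles: lengths [40, 40, 40, 40, 10, 8, 8, 1] (8 cycles, including the fixed point 0).
8 cycles on 187: each ℓ→(−1)^(ℓ−1), product (−1)^179 = -1.
Check: (145/187) = -1 by Zolotarev.

-1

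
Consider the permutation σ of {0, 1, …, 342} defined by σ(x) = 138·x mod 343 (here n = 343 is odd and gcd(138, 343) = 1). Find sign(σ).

-1

Start at x=106: 106 → 222 → 109 → 293 → 303 → 311 → 43 → … (one orbit).
Cycle type of π: 294 + 42 + 6 + 1; total 4 cycles.
343 − 4 = 339 transpositions; sign(π) = (−1)^339 = -1.
Zolotarev: (138|343) = -1, matching the cycle-count sign.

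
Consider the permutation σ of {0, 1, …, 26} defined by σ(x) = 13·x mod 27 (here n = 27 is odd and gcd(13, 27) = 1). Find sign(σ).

+1

Start at x=7: 7 → 10 → 22 → 16 → 19 → 4 → 25 → … (one orbit).
7 cycles of lengths [9, 9, 3, 3, 1, 1, 1].
27 − 7 = 20 transpositions; sign(π) = (−1)^20 = +1.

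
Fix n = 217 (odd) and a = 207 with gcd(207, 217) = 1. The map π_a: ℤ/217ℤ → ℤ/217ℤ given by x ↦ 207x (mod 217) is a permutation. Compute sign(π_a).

Trace 120: π^k(120) = [120, 102, 65, 1, 207, 100, 85] for k=0..6.
10 cycles of lengths [30, 30, 30, 30, 30, 30, 30, 3, 3, 1].
10 cycles on 217: each ℓ→(−1)^(ℓ−1), product (−1)^207 = -1.
(207|217)_J = -1 (Zolotarev's lemma cross-check).

-1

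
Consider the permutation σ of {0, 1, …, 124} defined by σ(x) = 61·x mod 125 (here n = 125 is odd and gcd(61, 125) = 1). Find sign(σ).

+1

Start at x=1: 1 → 61 → 96 → 106 → 91 → 51 → 111 → … (one orbit).
π_61 has 13 disjoint cycles with lengths [25, 25, 25, 25, 5, 5, 5, 5, 1, 1, 1, 1, 1] on {0,…,124}.
13 cycles on 125: each ℓ→(−1)^(ℓ−1), product (−1)^112 = +1.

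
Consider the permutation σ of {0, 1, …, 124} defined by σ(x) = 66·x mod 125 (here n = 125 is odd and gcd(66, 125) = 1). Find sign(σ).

+1

Start at x=56: 56 → 71 → 61 → 26 → 91 → 6 → 21 → … (one orbit).
Cycle type of π: 25×4 + 5×4 + 1×5; total 13 cycles.
Σ(ℓ_i−1) = 125−13 = 112; sign = (−1)^112 = +1.
Zolotarev: (66|125) = +1, matching the cycle-count sign.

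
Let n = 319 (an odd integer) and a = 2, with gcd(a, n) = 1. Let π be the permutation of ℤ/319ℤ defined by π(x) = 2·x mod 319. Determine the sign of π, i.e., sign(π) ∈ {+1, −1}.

Orbit of 205 under x↦2x: [205, 91, 182, 45, 90, 180, 41]… (length divides ord_319(2)).
Decompose π into cycles: lengths [140, 140, 28, 10, 1] (5 cycles, including the fixed point 0).
319 − 5 = 314 transpositions; sign(π) = (−1)^314 = +1.
The Jacobi symbol (2|319) = +1 (Zolotarev) agrees.

+1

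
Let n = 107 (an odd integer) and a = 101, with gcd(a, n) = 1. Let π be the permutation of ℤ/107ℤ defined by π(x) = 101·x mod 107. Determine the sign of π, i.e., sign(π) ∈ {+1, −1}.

+1

Orbit of 48 under x↦101x: [48, 33, 16, 11, 41, 75, 85]… (length divides ord_107(101)).
The orbit structure of x ↦ 101x mod 107: 3 orbits of sizes [53, 53, 1].
With 3 cycles on 107 points, sign = (−1)^{107−3} = +1.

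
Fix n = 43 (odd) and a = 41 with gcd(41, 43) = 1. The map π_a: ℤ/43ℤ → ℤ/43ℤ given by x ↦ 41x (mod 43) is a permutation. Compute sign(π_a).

+1

Trace 16: π^k(16) = [16, 11, 21, 1, 41, 4, 35] for k=0..6.
Cycle lengths of π_41 on ℤ/43ℤ: [7, 7, 7, 7, 7, 7, 1]; 7 cycles in total.
Σ(ℓ_i−1) = 43−7 = 36; sign = (−1)^36 = +1.
Via Zolotarev, sign(π_{41}) = (41|43) = +1.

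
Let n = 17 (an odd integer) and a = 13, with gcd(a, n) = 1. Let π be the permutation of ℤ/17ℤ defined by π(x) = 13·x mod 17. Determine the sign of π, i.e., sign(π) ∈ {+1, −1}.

Orbit of 4 under x↦13x: [4, 1, 13, 16]… (length divides ord_17(13)).
5 cycles of lengths [4, 4, 4, 4, 1].
5 cycles on 17: each ℓ→(−1)^(ℓ−1), product (−1)^12 = +1.
(13|17)_J = +1 (Zolotarev's lemma cross-check).

+1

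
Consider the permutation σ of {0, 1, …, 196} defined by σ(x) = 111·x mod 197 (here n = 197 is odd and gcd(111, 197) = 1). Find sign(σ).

Start at x=167: 167 → 19 → 139 → 63 → 98 → 43 → 45 → … (one orbit).
Cycle lengths of π_111 on ℤ/197ℤ: [196, 1]; 2 cycles in total.
Σ(ℓ_i−1) = 197−2 = 195; sign = (−1)^195 = -1.
Zolotarev: (111|197) = -1, matching the cycle-count sign.

-1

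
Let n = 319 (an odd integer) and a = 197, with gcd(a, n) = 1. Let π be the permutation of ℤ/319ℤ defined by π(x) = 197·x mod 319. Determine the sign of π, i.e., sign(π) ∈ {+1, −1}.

Start at x=45: 45 → 252 → 199 → 285 → 1 → 197 → 210 → … (one orbit).
Cycle type of π: 14×20 + 7×4 + 2×5 + 1; total 30 cycles.
n − c = 319 − 30 = 289; sign = (−1)^289 = -1.

-1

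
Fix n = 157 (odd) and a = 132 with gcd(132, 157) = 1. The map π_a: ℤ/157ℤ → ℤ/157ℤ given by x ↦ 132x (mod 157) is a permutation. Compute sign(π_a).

+1

Start at x=144: 144 → 11 → 39 → 124 → 40 → 99 → 37 → … (one orbit).
Cycle lengths of π_132 on ℤ/157ℤ: [39, 39, 39, 39, 1]; 5 cycles in total.
5 cycles on 157: each ℓ→(−1)^(ℓ−1), product (−1)^152 = +1.
(132|157)_J = +1 (Zolotarev's lemma cross-check).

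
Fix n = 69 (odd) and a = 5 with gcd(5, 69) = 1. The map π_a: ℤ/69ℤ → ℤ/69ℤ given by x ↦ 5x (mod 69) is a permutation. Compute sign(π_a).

+1

Trace 11: π^k(11) = [11, 55, 68, 64, 44, 13, 65] for k=0..6.
Cycle type of π: 22×3 + 2 + 1; total 5 cycles.
Σ(ℓ_i−1) = 69−5 = 64; sign = (−1)^64 = +1.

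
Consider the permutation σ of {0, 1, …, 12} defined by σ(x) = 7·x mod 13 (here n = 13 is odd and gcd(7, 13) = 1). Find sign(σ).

Trace 11: π^k(11) = [11, 12, 6, 3, 8, 4, 2] for k=0..6.
2 cycles of lengths [12, 1].
sign(π) = (−1)^{n − #cycles} = (−1)^{13−2} = (−1)^11 = -1.

-1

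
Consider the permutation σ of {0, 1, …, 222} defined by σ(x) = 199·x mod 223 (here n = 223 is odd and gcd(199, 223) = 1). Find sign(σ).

+1

Orbit of 132 under x↦199x: [132, 177, 212, 41, 131, 201, 82]… (length divides ord_223(199)).
The orbit structure of x ↦ 199x mod 223: 3 orbits of sizes [111, 111, 1].
3 cycles on 223: each ℓ→(−1)^(ℓ−1), product (−1)^220 = +1.
Check: (199/223) = +1 by Zolotarev.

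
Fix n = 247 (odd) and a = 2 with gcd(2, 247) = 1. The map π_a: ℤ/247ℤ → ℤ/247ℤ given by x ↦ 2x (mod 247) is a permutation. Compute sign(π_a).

Orbit of 62 under x↦2x: [62, 124, 1, 2, 4, 8, 16]… (length divides ord_247(2)).
9 cycles of lengths [36, 36, 36, 36, 36, 36, 18, 12, 1].
n − c = 247 − 9 = 238; sign = (−1)^238 = +1.

+1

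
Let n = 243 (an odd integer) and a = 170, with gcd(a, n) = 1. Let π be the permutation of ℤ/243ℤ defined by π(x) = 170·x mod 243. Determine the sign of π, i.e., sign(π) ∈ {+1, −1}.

Trace 98: π^k(98) = [98, 136, 35, 118, 134, 181, 152] for k=0..6.
The orbit structure of x ↦ 170x mod 243: 14 orbits of sizes [54, 54, 54, 18, 18, 18, 6, 6, 6, 2, 2, 2, 2, 1].
243 − 14 = 229 transpositions; sign(π) = (−1)^229 = -1.
(170|243)_J = -1 (Zolotarev's lemma cross-check).

-1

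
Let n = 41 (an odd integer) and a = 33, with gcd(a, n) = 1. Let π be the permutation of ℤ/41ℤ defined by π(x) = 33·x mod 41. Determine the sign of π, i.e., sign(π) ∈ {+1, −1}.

+1

Orbit of 10 under x↦33x: [10, 2, 25, 5, 1, 33, 23]… (length divides ord_41(33)).
Cycle type of π: 20×2 + 1; total 3 cycles.
Σ(ℓ_i−1) = 41−3 = 38; sign = (−1)^38 = +1.
The Jacobi symbol (33|41) = +1 (Zolotarev) agrees.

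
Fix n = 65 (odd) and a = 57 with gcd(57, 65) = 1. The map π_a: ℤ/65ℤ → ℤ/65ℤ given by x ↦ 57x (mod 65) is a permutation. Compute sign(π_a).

+1

Orbit of 64 under x↦57x: [64, 8, 1, 57]… (length divides ord_65(57)).
Decompose π into cycles: lengths [4, 4, 4, 4, 4, 4, 4, 4, 4, 4, 4, 4, 4, 4, 4, 4, 1] (17 cycles, including the fixed point 0).
17 cycles on 65: each ℓ→(−1)^(ℓ−1), product (−1)^48 = +1.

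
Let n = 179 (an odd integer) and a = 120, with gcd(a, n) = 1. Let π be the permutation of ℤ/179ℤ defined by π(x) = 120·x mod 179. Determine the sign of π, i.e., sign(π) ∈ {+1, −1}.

Trace 14: π^k(14) = [14, 69, 46, 150, 100, 7, 124] for k=0..6.
The orbit structure of x ↦ 120x mod 179: 2 orbits of sizes [178, 1].
2 cycles on 179: each ℓ→(−1)^(ℓ−1), product (−1)^177 = -1.

-1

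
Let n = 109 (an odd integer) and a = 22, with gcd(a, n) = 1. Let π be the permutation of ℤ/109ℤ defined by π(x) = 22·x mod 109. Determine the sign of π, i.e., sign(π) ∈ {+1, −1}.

Trace 25: π^k(25) = [25, 5, 1, 22, 48, 75, 15] for k=0..6.
π_22 has 5 disjoint cycles with lengths [27, 27, 27, 27, 1] on {0,…,108}.
5 cycles on 109: each ℓ→(−1)^(ℓ−1), product (−1)^104 = +1.

+1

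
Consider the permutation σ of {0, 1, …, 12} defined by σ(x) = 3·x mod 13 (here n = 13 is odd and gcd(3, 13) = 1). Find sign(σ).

+1

Orbit of 1 under x↦3x: [1, 3, 9]… (length divides ord_13(3)).
5 cycles of lengths [3, 3, 3, 3, 1].
5 cycles on 13: each ℓ→(−1)^(ℓ−1), product (−1)^8 = +1.
The Jacobi symbol (3|13) = +1 (Zolotarev) agrees.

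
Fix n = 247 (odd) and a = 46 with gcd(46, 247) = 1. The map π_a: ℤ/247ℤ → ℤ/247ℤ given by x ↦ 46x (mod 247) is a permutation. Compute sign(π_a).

+1

Start at x=18: 18 → 87 → 50 → 77 → 84 → 159 → 151 → … (one orbit).
The orbit structure of x ↦ 46x mod 247: 23 orbits of sizes [12, 12, 12, 12, 12, 12, 12, 12, 12, 12, 12, 12, 12, 12, 12, 12, 12, 12, 12, 6, 6, 6, 1].
247 − 23 = 224 transpositions; sign(π) = (−1)^224 = +1.
Via Zolotarev, sign(π_{46}) = (46|247) = +1.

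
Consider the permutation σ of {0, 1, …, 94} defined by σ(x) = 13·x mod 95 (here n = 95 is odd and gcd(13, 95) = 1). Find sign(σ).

+1

Orbit of 48 under x↦13x: [48, 54, 37, 6, 78, 64, 72]… (length divides ord_95(13)).
Decompose π into cycles: lengths [36, 36, 18, 4, 1] (5 cycles, including the fixed point 0).
95 − 5 = 90 transpositions; sign(π) = (−1)^90 = +1.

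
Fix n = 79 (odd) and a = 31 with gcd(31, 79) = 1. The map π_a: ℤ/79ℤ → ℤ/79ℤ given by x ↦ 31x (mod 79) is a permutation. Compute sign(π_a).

+1

Trace 16: π^k(16) = [16, 22, 50, 49, 18, 5, 76] for k=0..6.
Cycle type of π: 39×2 + 1; total 3 cycles.
With 3 cycles on 79 points, sign = (−1)^{79−3} = +1.
The Jacobi symbol (31|79) = +1 (Zolotarev) agrees.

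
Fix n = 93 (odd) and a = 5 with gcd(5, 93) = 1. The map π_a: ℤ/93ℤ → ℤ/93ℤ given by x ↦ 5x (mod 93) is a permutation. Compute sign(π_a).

Orbit of 32 under x↦5x: [32, 67, 56, 1, 5, 25]… (length divides ord_93(5)).
Cycle type of π: 6×10 + 3×10 + 2 + 1; total 22 cycles.
93 − 22 = 71 transpositions; sign(π) = (−1)^71 = -1.

-1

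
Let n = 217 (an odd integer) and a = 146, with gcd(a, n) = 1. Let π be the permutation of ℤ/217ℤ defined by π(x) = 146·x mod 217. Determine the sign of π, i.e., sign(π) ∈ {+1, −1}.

+1

Orbit of 78 under x↦146x: [78, 104, 211, 209, 134, 34, 190]… (length divides ord_217(146)).
11 cycles of lengths [30, 30, 30, 30, 30, 30, 30, 2, 2, 2, 1].
sign(π) = (−1)^{n − #cycles} = (−1)^{217−11} = (−1)^206 = +1.
Check: (146/217) = +1 by Zolotarev.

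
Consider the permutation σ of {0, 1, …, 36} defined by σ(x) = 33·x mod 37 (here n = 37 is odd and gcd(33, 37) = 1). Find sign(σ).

+1

Start at x=34: 34 → 12 → 26 → 7 → 9 → 1 → 33 → … (one orbit).
5 cycles of lengths [9, 9, 9, 9, 1].
Σ(ℓ_i−1) = 37−5 = 32; sign = (−1)^32 = +1.
Via Zolotarev, sign(π_{33}) = (33|37) = +1.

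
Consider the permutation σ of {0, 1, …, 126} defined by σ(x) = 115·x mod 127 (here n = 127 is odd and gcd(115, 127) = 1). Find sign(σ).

+1

Trace 26: π^k(26) = [26, 69, 61, 30, 21, 2, 103] for k=0..6.
3 cycles of lengths [63, 63, 1].
sign(π) = (−1)^{n − #cycles} = (−1)^{127−3} = (−1)^124 = +1.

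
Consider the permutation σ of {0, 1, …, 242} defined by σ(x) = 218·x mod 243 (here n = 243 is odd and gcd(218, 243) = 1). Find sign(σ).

-1

Start at x=203: 203 → 28 → 29 → 4 → 143 → 70 → 194 → … (one orbit).
Decompose π into cycles: lengths [162, 54, 18, 6, 2, 1] (6 cycles, including the fixed point 0).
Σ(ℓ_i−1) = 243−6 = 237; sign = (−1)^237 = -1.
The Jacobi symbol (218|243) = -1 (Zolotarev) agrees.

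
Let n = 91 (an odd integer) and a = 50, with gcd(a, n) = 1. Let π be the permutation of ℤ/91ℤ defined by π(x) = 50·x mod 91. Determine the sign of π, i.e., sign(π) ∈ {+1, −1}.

-1

Trace 15: π^k(15) = [15, 22, 8, 36, 71, 1, 50] for k=0..6.
π_50 has 14 disjoint cycles with lengths [12, 12, 12, 12, 12, 12, 12, 1, 1, 1, 1, 1, 1, 1] on {0,…,90}.
Σ(ℓ_i−1) = 91−14 = 77; sign = (−1)^77 = -1.
(50|91)_J = -1 (Zolotarev's lemma cross-check).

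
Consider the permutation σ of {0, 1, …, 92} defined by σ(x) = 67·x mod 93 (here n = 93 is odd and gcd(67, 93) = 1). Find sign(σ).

Trace 67: π^k(67) = [67, 25, 1] for k=0..2.
Cycle type of π: 3×30 + 1×3; total 33 cycles.
n − c = 93 − 33 = 60; sign = (−1)^60 = +1.
Via Zolotarev, sign(π_{67}) = (67|93) = +1.

+1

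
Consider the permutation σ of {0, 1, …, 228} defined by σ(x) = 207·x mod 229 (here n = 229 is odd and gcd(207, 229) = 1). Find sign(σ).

Trace 104: π^k(104) = [104, 2, 185, 52, 1, 207, 26] for k=0..6.
4 cycles of lengths [76, 76, 76, 1].
229 − 4 = 225 transpositions; sign(π) = (−1)^225 = -1.
Check: (207/229) = -1 by Zolotarev.

-1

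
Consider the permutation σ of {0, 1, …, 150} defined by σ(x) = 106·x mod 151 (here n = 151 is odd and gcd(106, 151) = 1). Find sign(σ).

-1

Start at x=95: 95 → 104 → 1 → 106 → 62 → 79 → 69 → … (one orbit).
Cycle type of π: 150 + 1; total 2 cycles.
n − c = 151 − 2 = 149; sign = (−1)^149 = -1.
(106|151)_J = -1 (Zolotarev's lemma cross-check).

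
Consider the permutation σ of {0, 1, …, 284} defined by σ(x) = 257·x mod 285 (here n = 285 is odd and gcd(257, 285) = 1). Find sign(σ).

Trace 16: π^k(16) = [16, 122, 4, 173, 1, 257, 214] for k=0..6.
π_257 has 14 disjoint cycles with lengths [36, 36, 36, 36, 36, 36, 18, 18, 18, 4, 4, 4, 2, 1] on {0,…,284}.
Σ(ℓ_i−1) = 285−14 = 271; sign = (−1)^271 = -1.

-1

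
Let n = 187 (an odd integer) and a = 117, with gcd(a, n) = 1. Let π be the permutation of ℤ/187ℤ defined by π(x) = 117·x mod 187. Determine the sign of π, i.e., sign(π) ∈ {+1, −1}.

-1

Trace 152: π^k(152) = [152, 19, 166, 161, 137, 134, 157] for k=0..6.
8 cycles of lengths [40, 40, 40, 40, 10, 8, 8, 1].
sign(π) = (−1)^{n − #cycles} = (−1)^{187−8} = (−1)^179 = -1.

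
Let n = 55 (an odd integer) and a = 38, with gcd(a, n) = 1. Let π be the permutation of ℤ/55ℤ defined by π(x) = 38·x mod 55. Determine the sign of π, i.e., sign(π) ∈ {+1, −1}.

-1

Orbit of 4 under x↦38x: [4, 42, 1, 38, 14, 37, 31]… (length divides ord_55(38)).
Cycle lengths of π_38 on ℤ/55ℤ: [20, 20, 5, 5, 4, 1]; 6 cycles in total.
6 cycles on 55: each ℓ→(−1)^(ℓ−1), product (−1)^49 = -1.
The Jacobi symbol (38|55) = -1 (Zolotarev) agrees.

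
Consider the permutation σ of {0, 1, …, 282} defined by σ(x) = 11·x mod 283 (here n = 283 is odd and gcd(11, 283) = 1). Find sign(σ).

+1

Trace 7: π^k(7) = [7, 77, 281, 261, 41, 168, 150] for k=0..6.
The orbit structure of x ↦ 11x mod 283: 3 orbits of sizes [141, 141, 1].
Σ(ℓ_i−1) = 283−3 = 280; sign = (−1)^280 = +1.
(11|283)_J = +1 (Zolotarev's lemma cross-check).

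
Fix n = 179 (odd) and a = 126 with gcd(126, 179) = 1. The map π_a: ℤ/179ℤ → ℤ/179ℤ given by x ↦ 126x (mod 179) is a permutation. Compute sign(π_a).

Trace 43: π^k(43) = [43, 48, 141, 45, 121, 31, 147] for k=0..6.
Cycle type of π: 89×2 + 1; total 3 cycles.
3 cycles on 179: each ℓ→(−1)^(ℓ−1), product (−1)^176 = +1.

+1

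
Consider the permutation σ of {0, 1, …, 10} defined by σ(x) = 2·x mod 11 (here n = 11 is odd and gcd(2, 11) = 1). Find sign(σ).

Orbit of 7 under x↦2x: [7, 3, 6, 1, 2, 4, 8]… (length divides ord_11(2)).
2 cycles of lengths [10, 1].
Σ(ℓ_i−1) = 11−2 = 9; sign = (−1)^9 = -1.
(2|11)_J = -1 (Zolotarev's lemma cross-check).

-1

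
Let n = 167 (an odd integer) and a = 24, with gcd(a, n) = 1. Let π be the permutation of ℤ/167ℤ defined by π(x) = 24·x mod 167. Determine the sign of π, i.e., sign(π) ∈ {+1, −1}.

Orbit of 132 under x↦24x: [132, 162, 47, 126, 18, 98, 14]… (length divides ord_167(24)).
The orbit structure of x ↦ 24x mod 167: 3 orbits of sizes [83, 83, 1].
3 cycles on 167: each ℓ→(−1)^(ℓ−1), product (−1)^164 = +1.

+1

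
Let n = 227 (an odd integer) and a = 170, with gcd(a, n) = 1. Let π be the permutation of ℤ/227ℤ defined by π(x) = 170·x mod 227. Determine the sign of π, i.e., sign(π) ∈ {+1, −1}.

-1

Trace 152: π^k(152) = [152, 189, 123, 26, 107, 30, 106] for k=0..6.
The orbit structure of x ↦ 170x mod 227: 2 orbits of sizes [226, 1].
n − c = 227 − 2 = 225; sign = (−1)^225 = -1.
Zolotarev: (170|227) = -1, matching the cycle-count sign.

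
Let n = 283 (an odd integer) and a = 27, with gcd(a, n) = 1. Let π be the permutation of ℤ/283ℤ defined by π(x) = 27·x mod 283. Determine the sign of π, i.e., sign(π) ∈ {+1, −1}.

-1

Start at x=1: 1 → 27 → 163 → 156 → 250 → 241 → 281 → … (one orbit).
The orbit structure of x ↦ 27x mod 283: 4 orbits of sizes [94, 94, 94, 1].
Σ(ℓ_i−1) = 283−4 = 279; sign = (−1)^279 = -1.
(27|283)_J = -1 (Zolotarev's lemma cross-check).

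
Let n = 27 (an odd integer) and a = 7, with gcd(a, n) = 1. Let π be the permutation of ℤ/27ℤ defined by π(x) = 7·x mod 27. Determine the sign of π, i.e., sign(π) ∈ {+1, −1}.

Trace 16: π^k(16) = [16, 4, 1, 7, 22, 19, 25] for k=0..6.
Decompose π into cycles: lengths [9, 9, 3, 3, 1, 1, 1] (7 cycles, including the fixed point 0).
7 cycles on 27: each ℓ→(−1)^(ℓ−1), product (−1)^20 = +1.

+1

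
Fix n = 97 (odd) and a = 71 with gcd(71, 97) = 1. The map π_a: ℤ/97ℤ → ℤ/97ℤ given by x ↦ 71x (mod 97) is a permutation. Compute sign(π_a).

Start at x=23: 23 → 81 → 28 → 48 → 13 → 50 → 58 → … (one orbit).
Decompose π into cycles: lengths [96, 1] (2 cycles, including the fixed point 0).
97 − 2 = 95 transpositions; sign(π) = (−1)^95 = -1.

-1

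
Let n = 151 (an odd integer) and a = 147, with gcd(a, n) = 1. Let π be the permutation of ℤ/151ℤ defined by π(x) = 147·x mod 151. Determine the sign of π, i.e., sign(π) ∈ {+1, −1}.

-1

Start at x=150: 150 → 4 → 135 → 64 → 46 → 118 → 132 → … (one orbit).
π_147 has 6 disjoint cycles with lengths [30, 30, 30, 30, 30, 1] on {0,…,150}.
n − c = 151 − 6 = 145; sign = (−1)^145 = -1.
(147|151)_J = -1 (Zolotarev's lemma cross-check).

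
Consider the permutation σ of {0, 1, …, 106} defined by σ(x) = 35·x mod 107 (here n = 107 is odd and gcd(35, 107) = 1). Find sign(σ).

+1

Trace 47: π^k(47) = [47, 40, 9, 101, 4, 33, 85] for k=0..6.
Decompose π into cycles: lengths [53, 53, 1] (3 cycles, including the fixed point 0).
n − c = 107 − 3 = 104; sign = (−1)^104 = +1.
The Jacobi symbol (35|107) = +1 (Zolotarev) agrees.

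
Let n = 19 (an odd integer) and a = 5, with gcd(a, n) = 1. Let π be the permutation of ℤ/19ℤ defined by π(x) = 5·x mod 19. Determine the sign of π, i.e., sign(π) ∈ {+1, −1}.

Trace 17: π^k(17) = [17, 9, 7, 16, 4, 1, 5] for k=0..6.
Cycle lengths of π_5 on ℤ/19ℤ: [9, 9, 1]; 3 cycles in total.
3 cycles on 19: each ℓ→(−1)^(ℓ−1), product (−1)^16 = +1.
The Jacobi symbol (5|19) = +1 (Zolotarev) agrees.

+1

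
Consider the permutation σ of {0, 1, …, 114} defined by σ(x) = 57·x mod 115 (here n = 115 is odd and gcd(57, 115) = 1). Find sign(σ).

+1

Start at x=16: 16 → 107 → 4 → 113 → 1 → 57 → 29 → … (one orbit).
5 cycles of lengths [44, 44, 22, 4, 1].
n − c = 115 − 5 = 110; sign = (−1)^110 = +1.
(57|115)_J = +1 (Zolotarev's lemma cross-check).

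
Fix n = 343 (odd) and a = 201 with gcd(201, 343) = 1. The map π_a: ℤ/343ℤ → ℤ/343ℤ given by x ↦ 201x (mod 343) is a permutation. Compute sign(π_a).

Orbit of 38 under x↦201x: [38, 92, 313, 144, 132, 121, 311]… (length divides ord_343(201)).
4 cycles of lengths [294, 42, 6, 1].
n − c = 343 − 4 = 339; sign = (−1)^339 = -1.
(201|343)_J = -1 (Zolotarev's lemma cross-check).

-1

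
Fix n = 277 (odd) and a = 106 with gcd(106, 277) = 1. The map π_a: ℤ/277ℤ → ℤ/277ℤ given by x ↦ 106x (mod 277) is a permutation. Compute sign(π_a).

Trace 154: π^k(154) = [154, 258, 202, 83, 211, 206, 230] for k=0..6.
Decompose π into cycles: lengths [138, 138, 1] (3 cycles, including the fixed point 0).
277 − 3 = 274 transpositions; sign(π) = (−1)^274 = +1.

+1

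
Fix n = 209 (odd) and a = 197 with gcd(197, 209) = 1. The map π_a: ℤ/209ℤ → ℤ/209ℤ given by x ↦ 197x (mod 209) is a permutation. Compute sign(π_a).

-1

Orbit of 153 under x↦197x: [153, 45, 87, 1, 197, 144]… (length divides ord_209(197)).
Cycle lengths of π_197 on ℤ/209ℤ: [6, 6, 6, 6, 6, 6, 6, 6, 6, 6, 6, 6, 6, 6, 6, 6, 6, 6, 6, 6, 6, 6, 6, 6, 6, 6, 6, 6, 6, 6, 3, 3, 3, 3, 3, 3, 2, 2, 2, 2, 2, 1]; 42 cycles in total.
n − c = 209 − 42 = 167; sign = (−1)^167 = -1.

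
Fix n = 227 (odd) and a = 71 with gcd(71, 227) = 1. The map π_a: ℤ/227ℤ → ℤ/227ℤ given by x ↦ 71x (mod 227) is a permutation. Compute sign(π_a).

Orbit of 108 under x↦71x: [108, 177, 82, 147, 222, 99, 219]… (length divides ord_227(71)).
π_71 has 3 disjoint cycles with lengths [113, 113, 1] on {0,…,226}.
Σ(ℓ_i−1) = 227−3 = 224; sign = (−1)^224 = +1.
Via Zolotarev, sign(π_{71}) = (71|227) = +1.

+1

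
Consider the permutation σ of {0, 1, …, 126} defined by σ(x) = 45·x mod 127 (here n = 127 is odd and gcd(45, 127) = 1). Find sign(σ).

-1

Trace 69: π^k(69) = [69, 57, 25, 109, 79, 126, 82] for k=0..6.
2 cycles of lengths [126, 1].
sign(π) = (−1)^{n − #cycles} = (−1)^{127−2} = (−1)^125 = -1.
Via Zolotarev, sign(π_{45}) = (45|127) = -1.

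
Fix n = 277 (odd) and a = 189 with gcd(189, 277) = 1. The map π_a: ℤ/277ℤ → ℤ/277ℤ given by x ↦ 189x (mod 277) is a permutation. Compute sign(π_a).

+1

Start at x=91: 91 → 25 → 16 → 254 → 85 → 276 → 88 → … (one orbit).
Cycle lengths of π_189 on ℤ/277ℤ: [138, 138, 1]; 3 cycles in total.
Σ(ℓ_i−1) = 277−3 = 274; sign = (−1)^274 = +1.
The Jacobi symbol (189|277) = +1 (Zolotarev) agrees.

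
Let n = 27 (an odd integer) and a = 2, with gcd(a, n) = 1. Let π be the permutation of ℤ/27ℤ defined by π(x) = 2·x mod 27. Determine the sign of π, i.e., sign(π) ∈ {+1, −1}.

-1

Start at x=10: 10 → 20 → 13 → 26 → 25 → 23 → 19 → … (one orbit).
π_2 has 4 disjoint cycles with lengths [18, 6, 2, 1] on {0,…,26}.
Σ(ℓ_i−1) = 27−4 = 23; sign = (−1)^23 = -1.
Zolotarev: (2|27) = -1, matching the cycle-count sign.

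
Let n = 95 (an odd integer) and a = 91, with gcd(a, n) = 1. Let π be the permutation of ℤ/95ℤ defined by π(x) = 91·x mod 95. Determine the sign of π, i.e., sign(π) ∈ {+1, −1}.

Orbit of 71 under x↦91x: [71, 1, 91, 16, 31, 66, 21]… (length divides ord_95(91)).
Cycle type of π: 18×5 + 1×5; total 10 cycles.
Σ(ℓ_i−1) = 95−10 = 85; sign = (−1)^85 = -1.
Zolotarev: (91|95) = -1, matching the cycle-count sign.

-1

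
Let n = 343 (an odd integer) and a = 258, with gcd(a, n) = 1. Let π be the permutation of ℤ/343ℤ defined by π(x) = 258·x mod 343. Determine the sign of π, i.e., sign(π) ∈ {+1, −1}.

-1

Orbit of 155 under x↦258x: [155, 202, 323, 328, 246, 13, 267]… (length divides ord_343(258)).
Cycle type of π: 98×3 + 14×3 + 2×3 + 1; total 10 cycles.
sign(π) = (−1)^{n − #cycles} = (−1)^{343−10} = (−1)^333 = -1.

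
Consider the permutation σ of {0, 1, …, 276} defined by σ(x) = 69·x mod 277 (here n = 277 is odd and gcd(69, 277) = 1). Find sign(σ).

+1

Start at x=264: 264 → 211 → 155 → 169 → 27 → 201 → 19 → … (one orbit).
13 cycles of lengths [23, 23, 23, 23, 23, 23, 23, 23, 23, 23, 23, 23, 1].
sign(π) = (−1)^{n − #cycles} = (−1)^{277−13} = (−1)^264 = +1.
Check: (69/277) = +1 by Zolotarev.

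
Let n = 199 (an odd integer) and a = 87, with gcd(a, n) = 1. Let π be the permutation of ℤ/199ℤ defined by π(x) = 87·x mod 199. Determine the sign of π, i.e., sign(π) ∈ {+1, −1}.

-1

Start at x=7: 7 → 12 → 49 → 84 → 144 → 190 → 13 → … (one orbit).
π_87 has 2 disjoint cycles with lengths [198, 1] on {0,…,198}.
sign(π) = (−1)^{n − #cycles} = (−1)^{199−2} = (−1)^197 = -1.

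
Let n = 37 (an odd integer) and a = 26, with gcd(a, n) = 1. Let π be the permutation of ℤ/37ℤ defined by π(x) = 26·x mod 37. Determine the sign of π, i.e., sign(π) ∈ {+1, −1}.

Trace 1: π^k(1) = [1, 26, 10] for k=0..2.
Cycle lengths of π_26 on ℤ/37ℤ: [3, 3, 3, 3, 3, 3, 3, 3, 3, 3, 3, 3, 1]; 13 cycles in total.
With 13 cycles on 37 points, sign = (−1)^{37−13} = +1.

+1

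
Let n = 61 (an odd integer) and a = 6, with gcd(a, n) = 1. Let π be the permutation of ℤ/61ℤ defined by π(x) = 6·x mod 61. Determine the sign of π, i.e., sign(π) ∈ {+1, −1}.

-1

Start at x=35: 35 → 27 → 40 → 57 → 37 → 39 → 51 → … (one orbit).
The orbit structure of x ↦ 6x mod 61: 2 orbits of sizes [60, 1].
n − c = 61 − 2 = 59; sign = (−1)^59 = -1.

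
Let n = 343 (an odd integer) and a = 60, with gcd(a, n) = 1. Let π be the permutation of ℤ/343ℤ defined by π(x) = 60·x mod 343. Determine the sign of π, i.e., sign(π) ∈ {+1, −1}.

Start at x=198: 198 → 218 → 46 → 16 → 274 → 319 → 275 → … (one orbit).
7 cycles of lengths [147, 147, 21, 21, 3, 3, 1].
n − c = 343 − 7 = 336; sign = (−1)^336 = +1.
Via Zolotarev, sign(π_{60}) = (60|343) = +1.

+1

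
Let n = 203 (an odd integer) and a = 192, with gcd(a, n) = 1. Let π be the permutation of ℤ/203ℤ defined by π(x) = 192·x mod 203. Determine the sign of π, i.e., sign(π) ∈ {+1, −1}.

+1

Start at x=120: 120 → 101 → 107 → 41 → 158 → 89 → 36 → … (one orbit).
Decompose π into cycles: lengths [84, 84, 28, 6, 1] (5 cycles, including the fixed point 0).
203 − 5 = 198 transpositions; sign(π) = (−1)^198 = +1.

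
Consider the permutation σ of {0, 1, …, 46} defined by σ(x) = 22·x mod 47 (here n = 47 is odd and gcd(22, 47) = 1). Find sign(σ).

Start at x=18: 18 → 20 → 17 → 45 → 3 → 19 → 42 → … (one orbit).
Decompose π into cycles: lengths [46, 1] (2 cycles, including the fixed point 0).
2 cycles on 47: each ℓ→(−1)^(ℓ−1), product (−1)^45 = -1.

-1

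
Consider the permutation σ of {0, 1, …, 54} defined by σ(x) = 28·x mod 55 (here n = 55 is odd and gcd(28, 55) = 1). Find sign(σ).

+1

Start at x=14: 14 → 7 → 31 → 43 → 49 → 52 → 26 → … (one orbit).
Cycle type of π: 20×2 + 10 + 4 + 1; total 5 cycles.
5 cycles on 55: each ℓ→(−1)^(ℓ−1), product (−1)^50 = +1.
Zolotarev: (28|55) = +1, matching the cycle-count sign.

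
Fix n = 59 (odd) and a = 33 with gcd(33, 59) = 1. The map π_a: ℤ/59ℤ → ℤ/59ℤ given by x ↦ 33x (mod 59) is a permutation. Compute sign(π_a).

-1

Orbit of 35 under x↦33x: [35, 34, 1, 33, 27, 6, 21]… (length divides ord_59(33)).
Decompose π into cycles: lengths [58, 1] (2 cycles, including the fixed point 0).
With 2 cycles on 59 points, sign = (−1)^{59−2} = -1.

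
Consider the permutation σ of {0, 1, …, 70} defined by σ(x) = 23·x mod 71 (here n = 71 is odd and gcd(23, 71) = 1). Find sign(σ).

Orbit of 41 under x↦23x: [41, 20, 34, 1, 23, 32, 26]… (length divides ord_71(23)).
Cycle type of π: 14×5 + 1; total 6 cycles.
6 cycles on 71: each ℓ→(−1)^(ℓ−1), product (−1)^65 = -1.
(23|71)_J = -1 (Zolotarev's lemma cross-check).

-1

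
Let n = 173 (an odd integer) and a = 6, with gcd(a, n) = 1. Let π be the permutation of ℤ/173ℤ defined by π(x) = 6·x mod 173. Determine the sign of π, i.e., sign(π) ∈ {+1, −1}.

+1

Orbit of 142 under x↦6x: [142, 160, 95, 51, 133, 106, 117]… (length divides ord_173(6)).
Cycle lengths of π_6 on ℤ/173ℤ: [43, 43, 43, 43, 1]; 5 cycles in total.
5 cycles on 173: each ℓ→(−1)^(ℓ−1), product (−1)^168 = +1.
Via Zolotarev, sign(π_{6}) = (6|173) = +1.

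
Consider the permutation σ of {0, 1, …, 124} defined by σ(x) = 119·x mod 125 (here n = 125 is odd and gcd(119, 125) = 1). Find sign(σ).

Trace 101: π^k(101) = [101, 19, 11, 59, 21, 124, 6] for k=0..6.
Decompose π into cycles: lengths [50, 50, 10, 10, 2, 2, 1] (7 cycles, including the fixed point 0).
125 − 7 = 118 transpositions; sign(π) = (−1)^118 = +1.
Via Zolotarev, sign(π_{119}) = (119|125) = +1.

+1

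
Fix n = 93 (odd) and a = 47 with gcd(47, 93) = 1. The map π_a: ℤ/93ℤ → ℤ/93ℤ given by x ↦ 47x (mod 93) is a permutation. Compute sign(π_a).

-1

Start at x=47: 47 → 70 → 35 → 64 → 32 → 16 → 8 → … (one orbit).
Cycle lengths of π_47 on ℤ/93ℤ: [10, 10, 10, 10, 10, 10, 5, 5, 5, 5, 5, 5, 2, 1]; 14 cycles in total.
sign(π) = (−1)^{n − #cycles} = (−1)^{93−14} = (−1)^79 = -1.
Zolotarev: (47|93) = -1, matching the cycle-count sign.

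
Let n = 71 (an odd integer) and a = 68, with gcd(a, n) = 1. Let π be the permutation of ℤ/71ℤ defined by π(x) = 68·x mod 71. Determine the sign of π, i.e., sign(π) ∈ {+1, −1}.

-1

Orbit of 67 under x↦68x: [67, 12, 35, 37, 31, 49, 66]… (length divides ord_71(68)).
Cycle lengths of π_68 on ℤ/71ℤ: [70, 1]; 2 cycles in total.
n − c = 71 − 2 = 69; sign = (−1)^69 = -1.
Check: (68/71) = -1 by Zolotarev.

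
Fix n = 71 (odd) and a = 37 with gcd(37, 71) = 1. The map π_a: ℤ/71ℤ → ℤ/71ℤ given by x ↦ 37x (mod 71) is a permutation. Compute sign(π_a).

Orbit of 20 under x↦37x: [20, 30, 45, 32, 48, 1, 37]… (length divides ord_71(37)).
11 cycles of lengths [7, 7, 7, 7, 7, 7, 7, 7, 7, 7, 1].
71 − 11 = 60 transpositions; sign(π) = (−1)^60 = +1.

+1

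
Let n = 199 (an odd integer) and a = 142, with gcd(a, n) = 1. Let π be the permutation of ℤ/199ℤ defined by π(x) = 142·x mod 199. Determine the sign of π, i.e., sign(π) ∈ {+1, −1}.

Start at x=56: 56 → 191 → 58 → 77 → 188 → 30 → 81 → … (one orbit).
2 cycles of lengths [198, 1].
With 2 cycles on 199 points, sign = (−1)^{199−2} = -1.

-1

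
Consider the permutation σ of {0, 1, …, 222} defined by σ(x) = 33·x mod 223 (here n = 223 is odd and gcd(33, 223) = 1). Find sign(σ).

+1

Trace 34: π^k(34) = [34, 7, 8, 41, 15, 49, 56] for k=0..6.
Cycle type of π: 37×6 + 1; total 7 cycles.
7 cycles on 223: each ℓ→(−1)^(ℓ−1), product (−1)^216 = +1.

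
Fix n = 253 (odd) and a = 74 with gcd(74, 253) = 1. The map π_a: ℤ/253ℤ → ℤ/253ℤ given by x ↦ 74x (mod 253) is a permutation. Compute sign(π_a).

+1

Trace 133: π^k(133) = [133, 228, 174, 226, 26, 153, 190] for k=0..6.
π_74 has 5 disjoint cycles with lengths [110, 110, 22, 10, 1] on {0,…,252}.
sign(π) = (−1)^{n − #cycles} = (−1)^{253−5} = (−1)^248 = +1.
(74|253)_J = +1 (Zolotarev's lemma cross-check).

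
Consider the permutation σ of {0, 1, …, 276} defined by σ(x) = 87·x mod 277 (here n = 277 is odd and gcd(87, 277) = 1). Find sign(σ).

Orbit of 187 under x↦87x: [187, 203, 210, 265, 64, 28, 220]… (length divides ord_277(87)).
π_87 has 3 disjoint cycles with lengths [138, 138, 1] on {0,…,276}.
Σ(ℓ_i−1) = 277−3 = 274; sign = (−1)^274 = +1.
The Jacobi symbol (87|277) = +1 (Zolotarev) agrees.

+1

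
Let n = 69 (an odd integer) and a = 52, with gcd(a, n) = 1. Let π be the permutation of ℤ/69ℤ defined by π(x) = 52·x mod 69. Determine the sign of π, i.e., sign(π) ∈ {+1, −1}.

+1

Orbit of 58 under x↦52x: [58, 49, 64, 16, 4, 1, 52]… (length divides ord_69(52)).
9 cycles of lengths [11, 11, 11, 11, 11, 11, 1, 1, 1].
69 − 9 = 60 transpositions; sign(π) = (−1)^60 = +1.
(52|69)_J = +1 (Zolotarev's lemma cross-check).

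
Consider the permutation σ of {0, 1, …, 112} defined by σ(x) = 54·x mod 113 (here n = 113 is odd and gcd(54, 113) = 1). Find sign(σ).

-1

Orbit of 94 under x↦54x: [94, 104, 79, 85, 70, 51, 42]… (length divides ord_113(54)).
Decompose π into cycles: lengths [112, 1] (2 cycles, including the fixed point 0).
With 2 cycles on 113 points, sign = (−1)^{113−2} = -1.
Check: (54/113) = -1 by Zolotarev.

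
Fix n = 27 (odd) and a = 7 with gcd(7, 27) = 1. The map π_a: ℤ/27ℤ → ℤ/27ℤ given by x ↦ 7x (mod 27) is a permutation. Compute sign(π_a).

Start at x=22: 22 → 19 → 25 → 13 → 10 → 16 → 4 → … (one orbit).
π_7 has 7 disjoint cycles with lengths [9, 9, 3, 3, 1, 1, 1] on {0,…,26}.
Σ(ℓ_i−1) = 27−7 = 20; sign = (−1)^20 = +1.
The Jacobi symbol (7|27) = +1 (Zolotarev) agrees.

+1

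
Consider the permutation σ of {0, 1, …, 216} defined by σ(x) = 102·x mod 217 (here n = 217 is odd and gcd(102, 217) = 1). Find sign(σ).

Orbit of 1 under x↦102x: [1, 102, 205, 78, 144, 149, 8]… (length divides ord_217(102)).
Decompose π into cycles: lengths [15, 15, 15, 15, 15, 15, 15, 15, 15, 15, 15, 15, 15, 15, 3, 3, 1] (17 cycles, including the fixed point 0).
With 17 cycles on 217 points, sign = (−1)^{217−17} = +1.

+1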